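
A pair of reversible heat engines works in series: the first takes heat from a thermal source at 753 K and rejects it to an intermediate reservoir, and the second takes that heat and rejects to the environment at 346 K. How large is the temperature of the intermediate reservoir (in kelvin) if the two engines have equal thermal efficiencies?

Equal efficiencies require 1 − T_m/T_H = 1 − T_C/T_m, i.e. T_m/T_H = T_C/T_m, so T_m = √(T_H·T_C) = √(753.00 × 346.00) = 510 K.

T_m ≈ 510 K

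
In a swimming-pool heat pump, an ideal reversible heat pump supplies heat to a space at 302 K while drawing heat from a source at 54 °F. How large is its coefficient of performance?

COP_HP ≈ 18.2

T_C = 54 °F → (54 − 32) × 5/9 = 12.22 °C = 285.37 K.
COP_HP = T_H/(T_H − T_C) = 302.00/(302.00 − 285.37) = 18.2.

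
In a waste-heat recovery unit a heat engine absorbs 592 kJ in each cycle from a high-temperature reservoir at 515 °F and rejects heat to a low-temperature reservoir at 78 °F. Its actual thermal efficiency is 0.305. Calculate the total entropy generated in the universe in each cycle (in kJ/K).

T_H = 515 °F → (515 − 32) × 5/9 = 268.33 °C = 541.48 K.
T_C = 78 °F → (78 − 32) × 5/9 = 25.56 °C = 298.71 K.
W = η·Q_H = 0.305 × 592 = 180.6 kJ, so Q_C = Q_H − W = 411.4 kJ.
The hot reservoir loses entropy Q_H/T_H = 592/541.48 = 1.093 kJ/K; the cold reservoir gains Q_C/T_C = 411.4/298.71 = 1.377 kJ/K.
ΔS_univ = −Q_H/T_H + Q_C/T_C = 0.284 kJ/K (> 0, since η = 0.305 < η_Carnot = 0.448).

ΔS_univ ≈ 0.284 kJ/K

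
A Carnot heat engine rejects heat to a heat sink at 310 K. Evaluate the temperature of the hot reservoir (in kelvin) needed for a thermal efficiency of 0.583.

From η = 1 − T_C/T_H, solving for T_H gives T_H = T_C/(1 − η) = 310.00/(1 − 0.583) = 743.4 K.

T_H ≈ 743.4 K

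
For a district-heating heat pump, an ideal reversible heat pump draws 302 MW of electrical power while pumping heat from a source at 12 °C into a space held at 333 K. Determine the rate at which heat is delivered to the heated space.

T_C = 12 °C → 12 + 273.15 = 285.15 K.
The Carnot heat-pump COP is COP_HP = T_H/(T_H − T_C) = 333.00/47.85 = 6.9592.
Q_H = COP_HP · W = 6.9592 × 302 = 2100 MW.

Q̇_H ≈ 2100 MW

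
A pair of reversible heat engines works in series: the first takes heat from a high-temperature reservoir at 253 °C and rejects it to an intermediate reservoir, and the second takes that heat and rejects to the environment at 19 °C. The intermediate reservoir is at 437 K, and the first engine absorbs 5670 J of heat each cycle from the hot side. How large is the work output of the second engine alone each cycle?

T_H = 253 °C → 253 + 273.15 = 526.15 K.
T_C = 19 °C → 19 + 273.15 = 292.15 K.
Heat entering the second stage: Q_m = Q_H·(T_m/T_H) = 5670 × 437.00/526.15 = 4710 J.
Second-stage efficiency η₂ = 1 − T_C/T_m = 1 − 292.15/437.00 = 0.3315, so W₂ = η₂·Q_m = 1560 J.

W₂ ≈ 1560 J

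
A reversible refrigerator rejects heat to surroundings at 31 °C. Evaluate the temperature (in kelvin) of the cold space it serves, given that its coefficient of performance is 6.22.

T_C ≈ 262.0 K

T_H = 31 °C → 31 + 273.15 = 304.15 K.
COP_R = T_C/(T_H − T_C) ⇒ T_C = T_H·COP_R/(1 + COP_R) = 304.15 × 6.22/(1 + 6.22) = 262.0 K.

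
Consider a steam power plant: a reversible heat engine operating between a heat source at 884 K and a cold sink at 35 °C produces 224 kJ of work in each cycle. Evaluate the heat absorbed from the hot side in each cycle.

Q_H ≈ 344 kJ

T_C = 35 °C → 35 + 273.15 = 308.15 K.
η_rev = 1 − T_C/T_H = 1 − 308.15/884.00 = 0.6514.
Q_H = W/η = 224/0.6514 = 344 kJ.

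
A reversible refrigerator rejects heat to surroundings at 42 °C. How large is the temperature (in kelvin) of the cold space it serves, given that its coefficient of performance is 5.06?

T_H = 42 °C → 42 + 273.15 = 315.15 K.
COP_R = T_C/(T_H − T_C) ⇒ T_C = T_H·COP_R/(1 + COP_R) = 315.15 × 5.06/(1 + 5.06) = 263 K.

T_C ≈ 263 K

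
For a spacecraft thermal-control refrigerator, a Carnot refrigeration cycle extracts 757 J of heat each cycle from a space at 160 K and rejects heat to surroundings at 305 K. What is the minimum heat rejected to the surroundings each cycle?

For a reversible cycle Q_H/Q_C = T_H/T_C, so Q_H = Q_C·T_H/T_C = 757 × 305.00/160.00 = 1443 J.

Q_H ≈ 1443 J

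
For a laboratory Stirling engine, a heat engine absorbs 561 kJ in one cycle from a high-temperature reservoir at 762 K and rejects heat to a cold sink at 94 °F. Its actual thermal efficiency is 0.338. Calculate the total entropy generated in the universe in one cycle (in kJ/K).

ΔS_univ ≈ 0.471 kJ/K

T_C = 94 °F → (94 − 32) × 5/9 = 34.44 °C = 307.59 K.
W = η·Q_H = 0.338 × 561 = 189.6 kJ, so Q_C = Q_H − W = 371.4 kJ.
Reservoir entropy changes: ΔS_H = −Q_H/T_H = −561/762.00 = -0.7362 kJ/K and ΔS_C = +Q_C/T_C = 371.4/307.59 = 1.207 kJ/K.
ΔS_univ = −Q_H/T_H + Q_C/T_C = 0.471 kJ/K (> 0, since η = 0.338 < η_Carnot = 0.596).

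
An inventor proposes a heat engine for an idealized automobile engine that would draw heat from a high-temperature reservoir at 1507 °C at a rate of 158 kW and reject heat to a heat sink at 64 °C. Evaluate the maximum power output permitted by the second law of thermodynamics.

Ẇ_max ≈ 128 kW

T_H = 1507 °C → 1507 + 273.15 = 1780.15 K.
T_C = 64 °C → 64 + 273.15 = 337.15 K.
The second-law ceiling is the Carnot efficiency, η_max = 1 − T_C/T_H = 1 − 337.15/1780.15 = 0.8106.
W_max = η_max · Q_H = 0.8106 × 158 = 128 kW.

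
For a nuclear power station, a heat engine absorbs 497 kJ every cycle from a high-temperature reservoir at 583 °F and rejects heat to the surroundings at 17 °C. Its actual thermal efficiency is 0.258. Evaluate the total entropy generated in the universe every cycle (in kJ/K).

ΔS_univ ≈ 0.413 kJ/K

T_H = 583 °F → (583 − 32) × 5/9 = 306.11 °C = 579.26 K.
T_C = 17 °C → 17 + 273.15 = 290.15 K.
W = η·Q_H = 0.258 × 497 = 128.2 kJ, so Q_C = Q_H − W = 368.8 kJ.
Entropy balance on the reservoirs: −Q_H/T_H = -0.8580 kJ/K, +Q_C/T_C = 1.271 kJ/K.
ΔS_univ = −Q_H/T_H + Q_C/T_C = 0.413 kJ/K (> 0, since η = 0.258 < η_Carnot = 0.499).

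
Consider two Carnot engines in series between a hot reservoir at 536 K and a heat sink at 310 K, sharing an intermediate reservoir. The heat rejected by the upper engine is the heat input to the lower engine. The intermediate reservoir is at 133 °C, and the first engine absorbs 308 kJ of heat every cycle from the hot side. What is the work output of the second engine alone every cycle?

W₂ ≈ 55.3 kJ

T_m = 133 °C → 133 + 273.15 = 406.15 K.
Heat entering the second stage: Q_m = Q_H·(T_m/T_H) = 308 × 406.15/536.00 = 233 kJ.
Second-stage efficiency η₂ = 1 − T_C/T_m = 1 − 310.00/406.15 = 0.2367, so W₂ = η₂·Q_m = 55.3 kJ.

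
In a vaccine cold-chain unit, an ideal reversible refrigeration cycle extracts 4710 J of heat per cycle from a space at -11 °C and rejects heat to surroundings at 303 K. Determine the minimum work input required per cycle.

W_in ≈ 734 J

T_C = -11 °C → -11 + 273.15 = 262.15 K.
For a reversible refrigerator, COP_R = T_C/(T_H − T_C) = 262.15/40.85 = 6.4174.
W = Q_C/COP_R = 4710/6.4174 = 734 J.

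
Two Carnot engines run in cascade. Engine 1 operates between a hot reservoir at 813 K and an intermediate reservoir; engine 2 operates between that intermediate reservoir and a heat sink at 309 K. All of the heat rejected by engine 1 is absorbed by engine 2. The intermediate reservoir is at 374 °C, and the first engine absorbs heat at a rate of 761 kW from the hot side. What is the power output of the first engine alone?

Ẇ₁ ≈ 155 kW

T_m = 374 °C → 374 + 273.15 = 647.15 K.
First-stage efficiency η₁ = 1 − T_m/T_H = 1 − 647.15/813.00 = 0.2040.
W₁ = η₁·Q_H = 0.2040 × 761 = 155 kW.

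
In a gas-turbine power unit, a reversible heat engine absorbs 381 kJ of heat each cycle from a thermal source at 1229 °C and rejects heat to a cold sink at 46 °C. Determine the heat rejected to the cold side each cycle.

Q_C ≈ 80.9 kJ

T_H = 1229 °C → 1229 + 273.15 = 1502.15 K.
T_C = 46 °C → 46 + 273.15 = 319.15 K.
For a reversible engine, η = 1 − T_C/T_H = 1 − 319.15/1502.15 = 0.7875.
For a reversible cycle Q_C/Q_H = T_C/T_H, so Q_C = 381 × 319.15/1502.15 = 80.9 kJ.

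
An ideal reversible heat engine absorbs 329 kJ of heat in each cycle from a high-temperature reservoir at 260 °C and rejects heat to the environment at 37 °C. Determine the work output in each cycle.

W ≈ 138 kJ

T_H = 260 °C → 260 + 273.15 = 533.15 K.
T_C = 37 °C → 37 + 273.15 = 310.15 K.
Since the cycle is reversible, η = 1 − T_C/T_H = 1 − 310.15/533.15 = 0.4183.
W = η·Q_H = 0.4183 × 329 = 138 kJ.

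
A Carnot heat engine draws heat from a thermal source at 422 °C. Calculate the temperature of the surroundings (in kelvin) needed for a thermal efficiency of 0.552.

T_H = 422 °C → 422 + 273.15 = 695.15 K.
From η = 1 − T_C/T_H, T_C = T_H·(1 − η) = 695.15 × (1 − 0.552) = 311.4 K.

T_C ≈ 311.4 K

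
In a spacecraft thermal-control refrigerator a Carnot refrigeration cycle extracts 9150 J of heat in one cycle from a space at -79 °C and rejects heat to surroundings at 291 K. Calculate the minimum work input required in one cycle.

W_in ≈ 4564 J

T_C = -79 °C → -79 + 273.15 = 194.15 K.
COP_R = T_C/(T_H − T_C) = 194.15/96.85 = 2.0046.
W = Q_C/COP_R = 9150/2.0046 = 4564 J.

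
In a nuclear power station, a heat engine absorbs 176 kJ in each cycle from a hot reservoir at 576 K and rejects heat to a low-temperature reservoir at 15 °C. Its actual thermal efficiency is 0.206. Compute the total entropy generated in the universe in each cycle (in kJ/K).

ΔS_univ ≈ 0.1794 kJ/K

T_C = 15 °C → 15 + 273.15 = 288.15 K.
W = η·Q_H = 0.206 × 176 = 36.26 kJ, so Q_C = Q_H − W = 139.7 kJ.
Entropy balance on the reservoirs: −Q_H/T_H = -0.3056 kJ/K, +Q_C/T_C = 0.4850 kJ/K.
ΔS_univ = −Q_H/T_H + Q_C/T_C = 0.1794 kJ/K (> 0, since η = 0.206 < η_Carnot = 0.500).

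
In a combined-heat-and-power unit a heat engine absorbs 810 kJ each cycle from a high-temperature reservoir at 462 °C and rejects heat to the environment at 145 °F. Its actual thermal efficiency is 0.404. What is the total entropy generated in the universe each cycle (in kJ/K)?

ΔS_univ ≈ 0.3353 kJ/K

T_H = 462 °C → 462 + 273.15 = 735.15 K.
T_C = 145 °F → (145 − 32) × 5/9 = 62.78 °C = 335.93 K.
W = η·Q_H = 0.404 × 810 = 327.2 kJ, so Q_C = Q_H − W = 482.8 kJ.
Reservoir entropy changes: ΔS_H = −Q_H/T_H = −810/735.15 = -1.102 kJ/K and ΔS_C = +Q_C/T_C = 482.8/335.93 = 1.437 kJ/K.
ΔS_univ = −Q_H/T_H + Q_C/T_C = 0.3353 kJ/K (> 0, since η = 0.404 < η_Carnot = 0.543).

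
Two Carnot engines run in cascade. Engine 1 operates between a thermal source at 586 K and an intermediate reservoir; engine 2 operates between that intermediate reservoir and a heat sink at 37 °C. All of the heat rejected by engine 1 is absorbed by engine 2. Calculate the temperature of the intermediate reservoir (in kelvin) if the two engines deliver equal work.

T_C = 37 °C → 37 + 273.15 = 310.15 K.
For reversible stages Q_m = Q_H·(T_m/T_H). Setting W₁ = Q_H(1 − T_m/T_H) equal to W₂ = Q_m(1 − T_C/T_m) = Q_H·(T_m − T_C)/T_H gives T_H − T_m = T_m − T_C, so T_m = (T_H + T_C)/2 = (586.00 + 310.15)/2 = 448 K.

T_m ≈ 448 K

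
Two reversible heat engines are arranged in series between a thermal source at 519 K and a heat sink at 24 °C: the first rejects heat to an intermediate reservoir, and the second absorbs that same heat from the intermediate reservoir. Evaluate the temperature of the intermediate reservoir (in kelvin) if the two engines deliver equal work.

T_m ≈ 408 K

T_C = 24 °C → 24 + 273.15 = 297.15 K.
For reversible stages Q_m = Q_H·(T_m/T_H). Setting W₁ = Q_H(1 − T_m/T_H) equal to W₂ = Q_m(1 − T_C/T_m) = Q_H·(T_m − T_C)/T_H gives T_H − T_m = T_m − T_C, so T_m = (T_H + T_C)/2 = (519.00 + 297.15)/2 = 408 K.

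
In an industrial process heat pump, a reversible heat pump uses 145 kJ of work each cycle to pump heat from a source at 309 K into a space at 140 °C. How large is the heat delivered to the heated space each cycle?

T_H = 140 °C → 140 + 273.15 = 413.15 K.
For a reversible heat pump, COP_HP = T_H/(T_H − T_C) = 413.15/104.15 = 3.9669.
Q_H = COP_HP · W = 3.9669 × 145 = 575 kJ.

Q_H ≈ 575 kJ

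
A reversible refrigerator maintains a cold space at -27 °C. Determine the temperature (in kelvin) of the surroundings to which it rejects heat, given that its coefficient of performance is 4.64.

T_C = -27 °C → -27 + 273.15 = 246.15 K.
COP_R = T_C/(T_H − T_C) ⇒ T_H = T_C·(1 + 1/COP_R) = 246.15 × (1 + 1/4.64) = 299 K.

T_H ≈ 299 K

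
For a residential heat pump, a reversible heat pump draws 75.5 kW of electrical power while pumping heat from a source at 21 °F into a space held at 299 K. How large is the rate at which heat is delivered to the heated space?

Q̇_H ≈ 706 kW

T_C = 21 °F → (21 − 32) × 5/9 = -6.11 °C = 267.04 K.
The Carnot heat-pump COP is COP_HP = T_H/(T_H − T_C) = 299.00/31.96 = 9.3551.
Q_H = COP_HP · W = 9.3551 × 75.5 = 706 kW.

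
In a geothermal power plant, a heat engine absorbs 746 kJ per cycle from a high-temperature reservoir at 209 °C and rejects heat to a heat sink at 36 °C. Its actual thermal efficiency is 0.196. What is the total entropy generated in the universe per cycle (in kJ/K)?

T_H = 209 °C → 209 + 273.15 = 482.15 K.
T_C = 36 °C → 36 + 273.15 = 309.15 K.
W = η·Q_H = 0.196 × 746 = 146.2 kJ, so Q_C = Q_H − W = 599.8 kJ.
Entropy balance on the reservoirs: −Q_H/T_H = -1.547 kJ/K, +Q_C/T_C = 1.940 kJ/K.
ΔS_univ = −Q_H/T_H + Q_C/T_C = 0.393 kJ/K (> 0, since η = 0.196 < η_Carnot = 0.359).

ΔS_univ ≈ 0.393 kJ/K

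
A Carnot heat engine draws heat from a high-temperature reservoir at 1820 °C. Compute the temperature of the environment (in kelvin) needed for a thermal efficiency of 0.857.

T_H = 1820 °C → 1820 + 273.15 = 2093.15 K.
From η = 1 − T_C/T_H, T_C = T_H·(1 − η) = 2093.15 × (1 − 0.857) = 299.3 K.

T_C ≈ 299.3 K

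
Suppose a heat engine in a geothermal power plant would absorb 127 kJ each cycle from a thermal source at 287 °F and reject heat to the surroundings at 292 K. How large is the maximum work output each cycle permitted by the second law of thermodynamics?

T_H = 287 °F → (287 − 32) × 5/9 = 141.67 °C = 414.82 K.
The second-law ceiling is the Carnot efficiency, η_max = 1 − T_C/T_H = 1 − 292.00/414.82 = 0.2961.
W_max = η_max · Q_H = 0.2961 × 127 = 37.60 kJ.

W_max ≈ 37.60 kJ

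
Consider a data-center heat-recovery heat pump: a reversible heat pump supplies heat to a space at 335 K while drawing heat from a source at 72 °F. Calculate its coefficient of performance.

T_C = 72 °F → (72 − 32) × 5/9 = 22.22 °C = 295.37 K.
For a reversible heat pump, COP_HP = T_H/(T_H − T_C) = 335.00/(335.00 − 295.37) = 8.45.

COP_HP ≈ 8.45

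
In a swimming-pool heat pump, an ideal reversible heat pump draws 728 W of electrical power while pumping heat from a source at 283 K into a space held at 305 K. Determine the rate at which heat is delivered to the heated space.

Q̇_H ≈ 10100 W

Reversible heating COP: COP_HP = T_H/(T_H − T_C) = 305.00/22.00 = 13.8636.
Q_H = COP_HP · W = 13.8636 × 728 = 10100 W.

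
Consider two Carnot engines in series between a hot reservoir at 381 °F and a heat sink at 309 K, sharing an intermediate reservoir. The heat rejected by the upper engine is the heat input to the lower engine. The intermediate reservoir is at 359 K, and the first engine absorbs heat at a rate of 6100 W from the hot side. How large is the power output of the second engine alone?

Ẇ₂ ≈ 653.1 W

T_H = 381 °F → (381 − 32) × 5/9 = 193.89 °C = 467.04 K.
Heat entering the second stage: Q_m = Q_H·(T_m/T_H) = 6100 × 359.00/467.04 = 4689 W.
Second-stage efficiency η₂ = 1 − T_C/T_m = 1 − 309.00/359.00 = 0.1393, so W₂ = η₂·Q_m = 653.1 W.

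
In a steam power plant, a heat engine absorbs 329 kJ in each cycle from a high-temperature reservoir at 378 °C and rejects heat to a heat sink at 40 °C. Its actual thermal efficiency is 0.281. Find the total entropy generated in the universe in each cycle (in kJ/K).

T_H = 378 °C → 378 + 273.15 = 651.15 K.
T_C = 40 °C → 40 + 273.15 = 313.15 K.
W = η·Q_H = 0.281 × 329 = 92.45 kJ, so Q_C = Q_H − W = 236.6 kJ.
The hot reservoir loses entropy Q_H/T_H = 329/651.15 = 0.5053 kJ/K; the cold reservoir gains Q_C/T_C = 236.6/313.15 = 0.7554 kJ/K.
ΔS_univ = −Q_H/T_H + Q_C/T_C = 0.250 kJ/K (> 0, since η = 0.281 < η_Carnot = 0.519).

ΔS_univ ≈ 0.250 kJ/K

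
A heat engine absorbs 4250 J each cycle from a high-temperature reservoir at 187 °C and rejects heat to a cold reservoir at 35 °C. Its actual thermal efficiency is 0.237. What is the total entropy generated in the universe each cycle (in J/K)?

T_H = 187 °C → 187 + 273.15 = 460.15 K.
T_C = 35 °C → 35 + 273.15 = 308.15 K.
W = η·Q_H = 0.237 × 4250 = 1007 J, so Q_C = Q_H − W = 3243 J.
The hot reservoir loses entropy Q_H/T_H = 4250/460.15 = 9.236 J/K; the cold reservoir gains Q_C/T_C = 3243/308.15 = 10.52 J/K.
ΔS_univ = −Q_H/T_H + Q_C/T_C = 1.29 J/K (> 0, since η = 0.237 < η_Carnot = 0.330).

ΔS_univ ≈ 1.29 J/K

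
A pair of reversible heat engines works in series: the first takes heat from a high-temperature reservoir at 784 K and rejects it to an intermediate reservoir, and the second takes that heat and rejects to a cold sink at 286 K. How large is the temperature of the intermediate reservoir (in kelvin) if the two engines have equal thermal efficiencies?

T_m ≈ 474 K

Equal efficiencies require 1 − T_m/T_H = 1 − T_C/T_m, i.e. T_m/T_H = T_C/T_m, so T_m = √(T_H·T_C) = √(784.00 × 286.00) = 474 K.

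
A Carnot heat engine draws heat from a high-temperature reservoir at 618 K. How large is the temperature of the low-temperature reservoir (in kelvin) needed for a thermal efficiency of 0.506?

From η = 1 − T_C/T_H, T_C = T_H·(1 − η) = 618.00 × (1 − 0.506) = 305 K.

T_C ≈ 305 K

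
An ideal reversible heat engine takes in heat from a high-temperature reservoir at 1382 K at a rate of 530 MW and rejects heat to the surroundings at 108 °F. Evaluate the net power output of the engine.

T_C = 108 °F → (108 − 32) × 5/9 = 42.22 °C = 315.37 K.
Since the cycle is reversible, η = 1 − T_C/T_H = 1 − 315.37/1382.00 = 0.7718.
W = η·Q_H = 0.7718 × 530 = 409.1 MW.

Ẇ ≈ 409.1 MW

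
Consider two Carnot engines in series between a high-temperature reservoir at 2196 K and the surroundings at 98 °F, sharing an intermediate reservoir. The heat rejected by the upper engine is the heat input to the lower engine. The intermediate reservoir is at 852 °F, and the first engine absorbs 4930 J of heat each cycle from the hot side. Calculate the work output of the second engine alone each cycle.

T_C = 98 °F → (98 − 32) × 5/9 = 36.67 °C = 309.82 K.
T_m = 852 °F → (852 − 32) × 5/9 = 455.56 °C = 728.71 K.
Heat entering the second stage: Q_m = Q_H·(T_m/T_H) = 4930 × 728.71/2196.00 = 1636 J.
Second-stage efficiency η₂ = 1 − T_C/T_m = 1 − 309.82/728.71 = 0.5748, so W₂ = η₂·Q_m = 940.4 J.

W₂ ≈ 940.4 J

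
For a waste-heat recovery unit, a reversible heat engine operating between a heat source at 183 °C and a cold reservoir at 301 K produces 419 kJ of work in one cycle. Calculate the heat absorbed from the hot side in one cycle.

Q_H ≈ 1230 kJ

T_H = 183 °C → 183 + 273.15 = 456.15 K.
η_rev = 1 − T_C/T_H = 1 − 301.00/456.15 = 0.3401.
Q_H = W/η = 419/0.3401 = 1230 kJ.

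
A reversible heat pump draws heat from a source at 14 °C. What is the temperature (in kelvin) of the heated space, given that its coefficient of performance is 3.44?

T_C = 14 °C → 14 + 273.15 = 287.15 K.
COP_HP = T_H/(T_H − T_C) ⇒ T_H = T_C·COP_HP/(COP_HP − 1) = 287.15 × 3.44/(3.44 − 1) = 404.8 K.

T_H ≈ 404.8 K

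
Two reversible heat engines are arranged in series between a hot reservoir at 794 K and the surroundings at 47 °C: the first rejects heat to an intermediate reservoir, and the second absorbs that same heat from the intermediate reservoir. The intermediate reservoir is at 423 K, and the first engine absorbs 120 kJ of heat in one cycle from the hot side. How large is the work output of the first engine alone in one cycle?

T_C = 47 °C → 47 + 273.15 = 320.15 K.
First-stage efficiency η₁ = 1 − T_m/T_H = 1 − 423.00/794.00 = 0.4673.
W₁ = η₁·Q_H = 0.4673 × 120 = 56.1 kJ.

W₁ ≈ 56.1 kJ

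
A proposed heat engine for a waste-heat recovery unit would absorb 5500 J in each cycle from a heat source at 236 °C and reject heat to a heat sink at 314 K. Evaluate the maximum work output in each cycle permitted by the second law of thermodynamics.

W_max ≈ 2110 J

T_H = 236 °C → 236 + 273.15 = 509.15 K.
By the Carnot theorem, η_max = 1 − T_C/T_H = 1 − 314.00/509.15 = 0.3833.
W_max = η_max · Q_H = 0.3833 × 5500 = 2110 J.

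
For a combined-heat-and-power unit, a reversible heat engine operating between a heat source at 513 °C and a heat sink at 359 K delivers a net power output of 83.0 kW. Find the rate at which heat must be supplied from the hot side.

Q̇_H ≈ 152.8 kW

T_H = 513 °C → 513 + 273.15 = 786.15 K.
Carnot efficiency: η = 1 − T_C/T_H = 1 − 359.00/786.15 = 0.5433.
Q_H = W/η = 83.0/0.5433 = 152.8 kW.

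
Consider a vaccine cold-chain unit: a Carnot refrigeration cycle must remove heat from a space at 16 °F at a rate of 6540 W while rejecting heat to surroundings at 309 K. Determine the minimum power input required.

Ẇ_in ≈ 1110 W

T_C = 16 °F → (16 − 32) × 5/9 = -8.89 °C = 264.26 K.
The reversible coefficient of performance is COP_R = T_C/(T_H − T_C) = 264.26/44.74 = 5.9067.
W = Q_C/COP_R = 6540/5.9067 = 1110 W.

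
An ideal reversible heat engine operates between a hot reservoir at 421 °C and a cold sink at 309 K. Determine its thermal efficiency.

T_H = 421 °C → 421 + 273.15 = 694.15 K.
η_rev = 1 − T_C/T_H = 1 − 309.00/694.15 = 0.555.

η ≈ 0.555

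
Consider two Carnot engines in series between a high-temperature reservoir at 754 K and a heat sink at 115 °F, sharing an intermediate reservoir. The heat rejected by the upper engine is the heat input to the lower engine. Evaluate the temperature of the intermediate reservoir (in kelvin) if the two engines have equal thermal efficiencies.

T_C = 115 °F → (115 − 32) × 5/9 = 46.11 °C = 319.26 K.
Equal efficiencies require 1 − T_m/T_H = 1 − T_C/T_m, i.e. T_m/T_H = T_C/T_m, so T_m = √(T_H·T_C) = √(754.00 × 319.26) = 490.6 K.

T_m ≈ 490.6 K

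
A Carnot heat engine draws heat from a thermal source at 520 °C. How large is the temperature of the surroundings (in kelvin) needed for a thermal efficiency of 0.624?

T_H = 520 °C → 520 + 273.15 = 793.15 K.
From η = 1 − T_C/T_H, T_C = T_H·(1 − η) = 793.15 × (1 − 0.624) = 298 K.

T_C ≈ 298 K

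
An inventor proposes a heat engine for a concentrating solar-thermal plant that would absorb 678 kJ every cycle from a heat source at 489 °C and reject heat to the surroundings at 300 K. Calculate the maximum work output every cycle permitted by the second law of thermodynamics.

W_max ≈ 411 kJ

T_H = 489 °C → 489 + 273.15 = 762.15 K.
The second-law ceiling is the Carnot efficiency, η_max = 1 − T_C/T_H = 1 − 300.00/762.15 = 0.6064.
W_max = η_max · Q_H = 0.6064 × 678 = 411 kJ.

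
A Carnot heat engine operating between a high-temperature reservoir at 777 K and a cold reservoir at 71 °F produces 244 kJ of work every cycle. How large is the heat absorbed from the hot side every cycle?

Q_H ≈ 393 kJ

T_C = 71 °F → (71 − 32) × 5/9 = 21.67 °C = 294.82 K.
Carnot efficiency: η = 1 − T_C/T_H = 1 − 294.82/777.00 = 0.6206.
Q_H = W/η = 244/0.6206 = 393 kJ.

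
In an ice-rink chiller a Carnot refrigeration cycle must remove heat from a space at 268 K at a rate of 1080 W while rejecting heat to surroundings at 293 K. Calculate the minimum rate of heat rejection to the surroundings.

For a reversible cycle Q_H/Q_C = T_H/T_C, so Q_H = Q_C·T_H/T_C = 1080 × 293.00/268.00 = 1180 W.

Q̇_H ≈ 1180 W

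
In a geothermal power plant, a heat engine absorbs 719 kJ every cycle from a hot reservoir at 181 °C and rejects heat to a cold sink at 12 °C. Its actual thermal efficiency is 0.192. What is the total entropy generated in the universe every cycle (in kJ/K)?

ΔS_univ ≈ 0.454 kJ/K

T_H = 181 °C → 181 + 273.15 = 454.15 K.
T_C = 12 °C → 12 + 273.15 = 285.15 K.
W = η·Q_H = 0.192 × 719 = 138.0 kJ, so Q_C = Q_H − W = 581.0 kJ.
Reservoir entropy changes: ΔS_H = −Q_H/T_H = −719/454.15 = -1.583 kJ/K and ΔS_C = +Q_C/T_C = 581.0/285.15 = 2.037 kJ/K.
ΔS_univ = −Q_H/T_H + Q_C/T_C = 0.454 kJ/K (> 0, since η = 0.192 < η_Carnot = 0.372).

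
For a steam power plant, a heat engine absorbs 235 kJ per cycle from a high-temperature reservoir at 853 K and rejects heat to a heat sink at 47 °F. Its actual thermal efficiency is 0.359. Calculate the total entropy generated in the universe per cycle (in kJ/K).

ΔS_univ ≈ 0.2596 kJ/K

T_C = 47 °F → (47 − 32) × 5/9 = 8.33 °C = 281.48 K.
W = η·Q_H = 0.359 × 235 = 84.36 kJ, so Q_C = Q_H − W = 150.6 kJ.
Reservoir entropy changes: ΔS_H = −Q_H/T_H = −235/853.00 = -0.2755 kJ/K and ΔS_C = +Q_C/T_C = 150.6/281.48 = 0.5351 kJ/K.
ΔS_univ = −Q_H/T_H + Q_C/T_C = 0.2596 kJ/K (> 0, since η = 0.359 < η_Carnot = 0.670).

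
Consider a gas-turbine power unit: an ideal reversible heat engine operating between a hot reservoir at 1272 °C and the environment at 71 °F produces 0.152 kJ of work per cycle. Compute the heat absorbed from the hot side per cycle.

T_H = 1272 °C → 1272 + 273.15 = 1545.15 K.
T_C = 71 °F → (71 − 32) × 5/9 = 21.67 °C = 294.82 K.
For a reversible engine, η = 1 − T_C/T_H = 1 − 294.82/1545.15 = 0.8092.
Q_H = W/η = 0.152/0.8092 = 0.188 kJ.

Q_H ≈ 0.188 kJ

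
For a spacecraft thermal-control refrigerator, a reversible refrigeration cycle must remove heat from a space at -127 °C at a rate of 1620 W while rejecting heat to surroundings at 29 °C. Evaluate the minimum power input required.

Ẇ_in ≈ 1730 W

T_H = 29 °C → 29 + 273.15 = 302.15 K.
T_C = -127 °C → -127 + 273.15 = 146.15 K.
The reversible coefficient of performance is COP_R = T_C/(T_H − T_C) = 146.15/156.00 = 0.9369.
W = Q_C/COP_R = 1620/0.9369 = 1730 W.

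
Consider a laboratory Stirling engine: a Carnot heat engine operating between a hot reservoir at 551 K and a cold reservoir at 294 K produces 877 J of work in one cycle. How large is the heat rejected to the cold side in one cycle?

Carnot efficiency: η = 1 − T_C/T_H = 1 − 294.00/551.00 = 0.4664.
Since Q_C/Q_H = T_C/T_H and Q_H = W/η, Q_C = W·T_C/(T_H − T_C) = 877 × 294.00/257.00 = 1000 J.

Q_C ≈ 1000 J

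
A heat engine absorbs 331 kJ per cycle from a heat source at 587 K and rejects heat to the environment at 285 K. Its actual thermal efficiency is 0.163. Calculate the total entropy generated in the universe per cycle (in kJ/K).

W = η·Q_H = 0.163 × 331 = 53.95 kJ, so Q_C = Q_H − W = 277.0 kJ.
The hot reservoir loses entropy Q_H/T_H = 331/587.00 = 0.5639 kJ/K; the cold reservoir gains Q_C/T_C = 277.0/285.00 = 0.9721 kJ/K.
ΔS_univ = −Q_H/T_H + Q_C/T_C = 0.408 kJ/K (> 0, since η = 0.163 < η_Carnot = 0.514).

ΔS_univ ≈ 0.408 kJ/K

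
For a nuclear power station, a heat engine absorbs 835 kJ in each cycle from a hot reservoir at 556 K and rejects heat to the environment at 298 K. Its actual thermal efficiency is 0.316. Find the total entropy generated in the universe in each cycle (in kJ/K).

W = η·Q_H = 0.316 × 835 = 263.9 kJ, so Q_C = Q_H − W = 571.1 kJ.
The hot reservoir loses entropy Q_H/T_H = 835/556.00 = 1.502 kJ/K; the cold reservoir gains Q_C/T_C = 571.1/298.00 = 1.917 kJ/K.
ΔS_univ = −Q_H/T_H + Q_C/T_C = 0.4148 kJ/K (> 0, since η = 0.316 < η_Carnot = 0.464).

ΔS_univ ≈ 0.4148 kJ/K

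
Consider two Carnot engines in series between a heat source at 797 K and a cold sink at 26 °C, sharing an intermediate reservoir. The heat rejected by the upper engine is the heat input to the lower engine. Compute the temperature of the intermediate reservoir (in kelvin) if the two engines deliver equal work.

T_C = 26 °C → 26 + 273.15 = 299.15 K.
For reversible stages Q_m = Q_H·(T_m/T_H). Setting W₁ = Q_H(1 − T_m/T_H) equal to W₂ = Q_m(1 − T_C/T_m) = Q_H·(T_m − T_C)/T_H gives T_H − T_m = T_m − T_C, so T_m = (T_H + T_C)/2 = (797.00 + 299.15)/2 = 548 K.

T_m ≈ 548 K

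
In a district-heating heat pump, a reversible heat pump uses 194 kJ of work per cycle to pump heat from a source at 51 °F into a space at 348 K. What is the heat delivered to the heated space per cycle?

T_C = 51 °F → (51 − 32) × 5/9 = 10.56 °C = 283.71 K.
COP_HP = T_H/(T_H − T_C) = 348.00/64.29 = 5.4126.
Q_H = COP_HP · W = 5.4126 × 194 = 1050 kJ.

Q_H ≈ 1050 kJ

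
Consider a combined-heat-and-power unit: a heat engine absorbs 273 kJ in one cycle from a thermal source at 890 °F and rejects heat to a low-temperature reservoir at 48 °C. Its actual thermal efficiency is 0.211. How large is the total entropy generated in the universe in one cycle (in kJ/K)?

ΔS_univ ≈ 0.307 kJ/K

T_H = 890 °F → (890 − 32) × 5/9 = 476.67 °C = 749.82 K.
T_C = 48 °C → 48 + 273.15 = 321.15 K.
W = η·Q_H = 0.211 × 273 = 57.60 kJ, so Q_C = Q_H − W = 215.4 kJ.
Reservoir entropy changes: ΔS_H = −Q_H/T_H = −273/749.82 = -0.3641 kJ/K and ΔS_C = +Q_C/T_C = 215.4/321.15 = 0.6707 kJ/K.
ΔS_univ = −Q_H/T_H + Q_C/T_C = 0.307 kJ/K (> 0, since η = 0.211 < η_Carnot = 0.572).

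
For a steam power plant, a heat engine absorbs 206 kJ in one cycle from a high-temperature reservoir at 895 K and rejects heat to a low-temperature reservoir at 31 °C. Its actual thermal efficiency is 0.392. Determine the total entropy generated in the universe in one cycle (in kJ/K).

T_C = 31 °C → 31 + 273.15 = 304.15 K.
W = η·Q_H = 0.392 × 206 = 80.75 kJ, so Q_C = Q_H − W = 125.2 kJ.
Reservoir entropy changes: ΔS_H = −Q_H/T_H = −206/895.00 = -0.2302 kJ/K and ΔS_C = +Q_C/T_C = 125.2/304.15 = 0.4118 kJ/K.
ΔS_univ = −Q_H/T_H + Q_C/T_C = 0.182 kJ/K (> 0, since η = 0.392 < η_Carnot = 0.660).

ΔS_univ ≈ 0.182 kJ/K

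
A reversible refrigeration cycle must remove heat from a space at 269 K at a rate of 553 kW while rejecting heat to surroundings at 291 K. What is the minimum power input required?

Ẇ_in ≈ 45.2 kW

The reversible coefficient of performance is COP_R = T_C/(T_H − T_C) = 269.00/22.00 = 12.2273.
W = Q_C/COP_R = 553/12.2273 = 45.2 kW.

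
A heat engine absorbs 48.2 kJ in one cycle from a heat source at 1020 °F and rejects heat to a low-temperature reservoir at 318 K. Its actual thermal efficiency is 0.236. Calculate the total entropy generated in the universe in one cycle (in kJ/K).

ΔS_univ ≈ 0.0572 kJ/K

T_H = 1020 °F → (1020 − 32) × 5/9 = 548.89 °C = 822.04 K.
W = η·Q_H = 0.236 × 48.2 = 11.38 kJ, so Q_C = Q_H − W = 36.82 kJ.
Reservoir entropy changes: ΔS_H = −Q_H/T_H = −48.2/822.04 = -0.05863 kJ/K and ΔS_C = +Q_C/T_C = 36.82/318.00 = 0.1158 kJ/K.
ΔS_univ = −Q_H/T_H + Q_C/T_C = 0.0572 kJ/K (> 0, since η = 0.236 < η_Carnot = 0.613).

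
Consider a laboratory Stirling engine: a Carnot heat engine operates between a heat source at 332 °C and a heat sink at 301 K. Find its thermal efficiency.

η ≈ 0.503

T_H = 332 °C → 332 + 273.15 = 605.15 K.
Since the cycle is reversible, η = 1 − T_C/T_H = 1 − 301.00/605.15 = 0.503.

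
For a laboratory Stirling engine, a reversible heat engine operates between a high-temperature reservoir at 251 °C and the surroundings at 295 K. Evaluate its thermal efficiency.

η ≈ 0.4372

T_H = 251 °C → 251 + 273.15 = 524.15 K.
Since the cycle is reversible, η = 1 − T_C/T_H = 1 − 295.00/524.15 = 0.4372.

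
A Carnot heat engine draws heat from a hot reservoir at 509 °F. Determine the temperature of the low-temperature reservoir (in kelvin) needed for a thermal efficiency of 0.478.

T_H = 509 °F → (509 − 32) × 5/9 = 265.00 °C = 538.15 K.
From η = 1 − T_C/T_H, T_C = T_H·(1 − η) = 538.15 × (1 − 0.478) = 281 K.

T_C ≈ 281 K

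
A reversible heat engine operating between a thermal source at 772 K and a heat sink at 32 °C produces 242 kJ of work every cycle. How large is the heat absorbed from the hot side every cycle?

T_C = 32 °C → 32 + 273.15 = 305.15 K.
Carnot efficiency: η = 1 − T_C/T_H = 1 − 305.15/772.00 = 0.6047.
Q_H = W/η = 242/0.6047 = 400.2 kJ.

Q_H ≈ 400.2 kJ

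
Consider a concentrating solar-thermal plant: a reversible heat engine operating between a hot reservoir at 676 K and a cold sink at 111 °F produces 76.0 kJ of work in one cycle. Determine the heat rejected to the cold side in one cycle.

T_C = 111 °F → (111 − 32) × 5/9 = 43.89 °C = 317.04 K.
For a reversible engine, η = 1 − T_C/T_H = 1 − 317.04/676.00 = 0.5310.
Since Q_C/Q_H = T_C/T_H and Q_H = W/η, Q_C = W·T_C/(T_H − T_C) = 76.0 × 317.04/358.96 = 67.12 kJ.

Q_C ≈ 67.12 kJ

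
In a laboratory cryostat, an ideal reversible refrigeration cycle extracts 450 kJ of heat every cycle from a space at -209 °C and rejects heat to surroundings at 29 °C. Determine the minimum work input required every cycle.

T_H = 29 °C → 29 + 273.15 = 302.15 K.
T_C = -209 °C → -209 + 273.15 = 64.15 K.
For a reversible refrigerator, COP_R = T_C/(T_H − T_C) = 64.15/238.00 = 0.2695.
W = Q_C/COP_R = 450/0.2695 = 1670 kJ.

W_in ≈ 1670 kJ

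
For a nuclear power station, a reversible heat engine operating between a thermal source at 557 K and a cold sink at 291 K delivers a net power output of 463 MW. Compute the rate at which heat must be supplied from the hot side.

η_rev = 1 − T_C/T_H = 1 − 291.00/557.00 = 0.4776.
Q_H = W/η = 463/0.4776 = 970 MW.

Q̇_H ≈ 970 MW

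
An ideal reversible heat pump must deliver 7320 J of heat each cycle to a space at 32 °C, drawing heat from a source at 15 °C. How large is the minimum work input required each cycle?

T_H = 32 °C → 32 + 273.15 = 305.15 K.
T_C = 15 °C → 15 + 273.15 = 288.15 K.
Reversible heating COP: COP_HP = T_H/(T_H − T_C) = 305.15/17.00 = 17.9500.
W = Q_H/COP_HP = 7320/17.9500 = 408 J.

W_in ≈ 408 J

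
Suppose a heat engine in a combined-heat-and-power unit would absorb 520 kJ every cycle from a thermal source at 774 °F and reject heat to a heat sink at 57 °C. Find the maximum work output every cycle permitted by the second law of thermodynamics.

W_max ≈ 270 kJ

T_H = 774 °F → (774 − 32) × 5/9 = 412.22 °C = 685.37 K.
T_C = 57 °C → 57 + 273.15 = 330.15 K.
By the Carnot theorem, η_max = 1 − T_C/T_H = 1 − 330.15/685.37 = 0.5183.
W_max = η_max · Q_H = 0.5183 × 520 = 270 kJ.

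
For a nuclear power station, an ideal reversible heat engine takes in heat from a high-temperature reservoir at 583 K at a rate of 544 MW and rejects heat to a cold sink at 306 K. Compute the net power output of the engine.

Carnot efficiency: η = 1 − T_C/T_H = 1 − 306.00/583.00 = 0.4751.
W = η·Q_H = 0.4751 × 544 = 258.5 MW.

Ẇ ≈ 258.5 MW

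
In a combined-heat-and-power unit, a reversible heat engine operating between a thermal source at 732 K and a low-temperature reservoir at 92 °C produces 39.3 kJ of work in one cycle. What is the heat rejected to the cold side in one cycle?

Q_C ≈ 39.1 kJ

T_C = 92 °C → 92 + 273.15 = 365.15 K.
Since the cycle is reversible, η = 1 − T_C/T_H = 1 − 365.15/732.00 = 0.5012.
Since Q_C/Q_H = T_C/T_H and Q_H = W/η, Q_C = W·T_C/(T_H − T_C) = 39.3 × 365.15/366.85 = 39.1 kJ.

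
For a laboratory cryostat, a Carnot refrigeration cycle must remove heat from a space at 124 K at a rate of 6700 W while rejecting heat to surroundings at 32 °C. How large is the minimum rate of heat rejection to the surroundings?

Q̇_H ≈ 16500 W

T_H = 32 °C → 32 + 273.15 = 305.15 K.
For a reversible cycle Q_H/Q_C = T_H/T_C, so Q_H = Q_C·T_H/T_C = 6700 × 305.15/124.00 = 16500 W.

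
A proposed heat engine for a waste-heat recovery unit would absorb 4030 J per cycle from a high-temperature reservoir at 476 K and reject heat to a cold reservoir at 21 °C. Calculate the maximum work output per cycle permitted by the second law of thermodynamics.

W_max ≈ 1540 J

T_C = 21 °C → 21 + 273.15 = 294.15 K.
By the Carnot theorem, η_max = 1 − T_C/T_H = 1 − 294.15/476.00 = 0.3820.
W_max = η_max · Q_H = 0.3820 × 4030 = 1540 J.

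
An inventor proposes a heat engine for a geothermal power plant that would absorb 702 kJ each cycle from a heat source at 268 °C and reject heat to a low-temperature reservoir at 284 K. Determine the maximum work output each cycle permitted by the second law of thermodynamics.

T_H = 268 °C → 268 + 273.15 = 541.15 K.
The second-law ceiling is the Carnot efficiency, η_max = 1 − T_C/T_H = 1 − 284.00/541.15 = 0.4752.
W_max = η_max · Q_H = 0.4752 × 702 = 334 kJ.

W_max ≈ 334 kJ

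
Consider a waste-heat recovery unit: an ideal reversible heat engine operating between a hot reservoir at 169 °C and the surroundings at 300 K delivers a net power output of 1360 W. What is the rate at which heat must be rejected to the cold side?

T_H = 169 °C → 169 + 273.15 = 442.15 K.
The Carnot efficiency is η = 1 − T_C/T_H = 1 − 300.00/442.15 = 0.3215.
Since Q_C/Q_H = T_C/T_H and Q_H = W/η, Q_C = W·T_C/(T_H − T_C) = 1360 × 300.00/142.15 = 2870 W.

Q̇_C ≈ 2870 W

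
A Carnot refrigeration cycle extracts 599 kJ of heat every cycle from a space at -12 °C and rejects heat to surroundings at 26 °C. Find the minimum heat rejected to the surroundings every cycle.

T_H = 26 °C → 26 + 273.15 = 299.15 K.
T_C = -12 °C → -12 + 273.15 = 261.15 K.
For a reversible cycle Q_H/Q_C = T_H/T_C, so Q_H = Q_C·T_H/T_C = 599 × 299.15/261.15 = 686 kJ.

Q_H ≈ 686 kJ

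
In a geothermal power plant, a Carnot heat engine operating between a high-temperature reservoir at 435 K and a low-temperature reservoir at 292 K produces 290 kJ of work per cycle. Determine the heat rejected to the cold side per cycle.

Q_C ≈ 592 kJ

Carnot efficiency: η = 1 − T_C/T_H = 1 − 292.00/435.00 = 0.3287.
Since Q_C/Q_H = T_C/T_H and Q_H = W/η, Q_C = W·T_C/(T_H − T_C) = 290 × 292.00/143.00 = 592 kJ.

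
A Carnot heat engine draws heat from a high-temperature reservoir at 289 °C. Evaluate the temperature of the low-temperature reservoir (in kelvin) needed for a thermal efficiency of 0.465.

T_H = 289 °C → 289 + 273.15 = 562.15 K.
From η = 1 − T_C/T_H, T_C = T_H·(1 − η) = 562.15 × (1 − 0.465) = 300.8 K.

T_C ≈ 300.8 K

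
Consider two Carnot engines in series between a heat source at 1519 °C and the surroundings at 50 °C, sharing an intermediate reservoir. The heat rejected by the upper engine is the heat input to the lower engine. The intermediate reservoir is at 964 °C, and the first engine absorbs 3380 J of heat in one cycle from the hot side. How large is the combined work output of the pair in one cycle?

T_H = 1519 °C → 1519 + 273.15 = 1792.15 K.
T_C = 50 °C → 50 + 273.15 = 323.15 K.
Two reversible stages in series are equivalent to a single Carnot engine between T_H and T_C, so η_total = 1 − T_C/T_H = 1 − 323.15/1792.15 = 0.8197.
W_total = η_total · Q_H = 0.8197 × 3380 = 2771 J.

W_total ≈ 2771 J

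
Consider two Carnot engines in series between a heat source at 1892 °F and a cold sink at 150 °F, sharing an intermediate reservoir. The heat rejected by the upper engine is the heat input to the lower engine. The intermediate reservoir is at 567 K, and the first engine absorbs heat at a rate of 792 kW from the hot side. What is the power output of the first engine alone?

T_H = 1892 °F → (1892 − 32) × 5/9 = 1033.33 °C = 1306.48 K.
T_C = 150 °F → (150 − 32) × 5/9 = 65.56 °C = 338.71 K.
First-stage efficiency η₁ = 1 − T_m/T_H = 1 − 567.00/1306.48 = 0.5660.
W₁ = η₁·Q_H = 0.5660 × 792 = 448 kW.

Ẇ₁ ≈ 448 kW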